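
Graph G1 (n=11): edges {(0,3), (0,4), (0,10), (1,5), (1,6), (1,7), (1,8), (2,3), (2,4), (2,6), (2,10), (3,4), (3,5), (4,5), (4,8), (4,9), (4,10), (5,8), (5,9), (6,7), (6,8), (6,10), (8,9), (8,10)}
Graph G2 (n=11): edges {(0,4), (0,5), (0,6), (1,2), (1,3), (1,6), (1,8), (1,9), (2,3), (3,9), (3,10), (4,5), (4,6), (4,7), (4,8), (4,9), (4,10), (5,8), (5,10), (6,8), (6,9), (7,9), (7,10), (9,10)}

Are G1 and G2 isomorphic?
Yes, isomorphic

The graphs are isomorphic.
One valid mapping φ: V(G1) → V(G2): 0→0, 1→3, 2→8, 3→5, 4→4, 5→10, 6→1, 7→2, 8→9, 9→7, 10→6

Verify φ preserves adjacency — for each edge of G1, its image is an edge of G2:
  (0,3) → (φ(0),φ(3)) = (0,5) ∈ E(G2) ✓
  (0,4) → (φ(0),φ(4)) = (0,4) ∈ E(G2) ✓
  (0,10) → (φ(0),φ(10)) = (0,6) ∈ E(G2) ✓
  (1,5) → (φ(1),φ(5)) = (3,10) ∈ E(G2) ✓
  (1,6) → (φ(1),φ(6)) = (1,3) ∈ E(G2) ✓
  (1,7) → (φ(1),φ(7)) = (2,3) ∈ E(G2) ✓
  (1,8) → (φ(1),φ(8)) = (3,9) ∈ E(G2) ✓
  (2,3) → (φ(2),φ(3)) = (5,8) ∈ E(G2) ✓
  (2,4) → (φ(2),φ(4)) = (4,8) ∈ E(G2) ✓
  (2,6) → (φ(2),φ(6)) = (1,8) ∈ E(G2) ✓
  (2,10) → (φ(2),φ(10)) = (6,8) ∈ E(G2) ✓
  (3,4) → (φ(3),φ(4)) = (4,5) ∈ E(G2) ✓
  (3,5) → (φ(3),φ(5)) = (5,10) ∈ E(G2) ✓
  (4,5) → (φ(4),φ(5)) = (4,10) ∈ E(G2) ✓
  (4,8) → (φ(4),φ(8)) = (4,9) ∈ E(G2) ✓
  (4,9) → (φ(4),φ(9)) = (4,7) ∈ E(G2) ✓
  (4,10) → (φ(4),φ(10)) = (4,6) ∈ E(G2) ✓
  (5,8) → (φ(5),φ(8)) = (9,10) ∈ E(G2) ✓
  (5,9) → (φ(5),φ(9)) = (7,10) ∈ E(G2) ✓
  (6,7) → (φ(6),φ(7)) = (1,2) ∈ E(G2) ✓
  (6,8) → (φ(6),φ(8)) = (1,9) ∈ E(G2) ✓
  (6,10) → (φ(6),φ(10)) = (1,6) ∈ E(G2) ✓
  (8,9) → (φ(8),φ(9)) = (7,9) ∈ E(G2) ✓
  (8,10) → (φ(8),φ(10)) = (6,9) ∈ E(G2) ✓
All 24 edges of G1 map to edges of G2, and |E(G1)| = |E(G2)| = 24, so φ is a bijection on edges as well as vertices. Hence G1 ≅ G2.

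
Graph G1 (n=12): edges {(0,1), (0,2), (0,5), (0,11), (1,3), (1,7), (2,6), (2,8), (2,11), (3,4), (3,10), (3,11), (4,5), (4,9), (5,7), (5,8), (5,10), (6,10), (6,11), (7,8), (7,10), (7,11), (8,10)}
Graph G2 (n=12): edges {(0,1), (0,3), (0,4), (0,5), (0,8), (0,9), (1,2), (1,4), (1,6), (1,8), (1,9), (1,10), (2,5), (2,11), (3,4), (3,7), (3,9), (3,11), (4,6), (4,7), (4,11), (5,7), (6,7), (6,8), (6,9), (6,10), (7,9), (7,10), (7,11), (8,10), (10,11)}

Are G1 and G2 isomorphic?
No, not isomorphic

The graphs are NOT isomorphic.

Degrees in G1: deg(0)=4, deg(1)=3, deg(2)=4, deg(3)=4, deg(4)=3, deg(5)=5, deg(6)=3, deg(7)=5, deg(8)=4, deg(9)=1, deg(10)=5, deg(11)=5.
Sorted degree sequence of G1: [5, 5, 5, 5, 4, 4, 4, 4, 3, 3, 3, 1].
Degrees in G2: deg(0)=6, deg(1)=7, deg(2)=3, deg(3)=5, deg(4)=6, deg(5)=3, deg(6)=6, deg(7)=7, deg(8)=4, deg(9)=5, deg(10)=5, deg(11)=5.
Sorted degree sequence of G2: [7, 7, 6, 6, 6, 5, 5, 5, 5, 4, 3, 3].
The (sorted) degree sequence is an isomorphism invariant, so since G1 and G2 have different degree sequences they cannot be isomorphic.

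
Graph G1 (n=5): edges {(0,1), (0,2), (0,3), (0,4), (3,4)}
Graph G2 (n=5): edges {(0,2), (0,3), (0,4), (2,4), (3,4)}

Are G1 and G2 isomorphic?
No, not isomorphic

The graphs are NOT isomorphic.

Degrees in G1: deg(0)=4, deg(1)=1, deg(2)=1, deg(3)=2, deg(4)=2.
Sorted degree sequence of G1: [4, 2, 2, 1, 1].
Degrees in G2: deg(0)=3, deg(1)=0, deg(2)=2, deg(3)=2, deg(4)=3.
Sorted degree sequence of G2: [3, 3, 2, 2, 0].
The (sorted) degree sequence is an isomorphism invariant, so since G1 and G2 have different degree sequences they cannot be isomorphic.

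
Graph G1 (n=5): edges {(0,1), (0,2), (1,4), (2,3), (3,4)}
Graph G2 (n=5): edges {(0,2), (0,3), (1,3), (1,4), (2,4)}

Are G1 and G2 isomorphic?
Yes, isomorphic

The graphs are isomorphic.
One valid mapping φ: V(G1) → V(G2): 0→2, 1→4, 2→0, 3→3, 4→1

Verify φ preserves adjacency — for each edge of G1, its image is an edge of G2:
  (0,1) → (φ(0),φ(1)) = (2,4) ∈ E(G2) ✓
  (0,2) → (φ(0),φ(2)) = (0,2) ∈ E(G2) ✓
  (1,4) → (φ(1),φ(4)) = (1,4) ∈ E(G2) ✓
  (2,3) → (φ(2),φ(3)) = (0,3) ∈ E(G2) ✓
  (3,4) → (φ(3),φ(4)) = (1,3) ∈ E(G2) ✓
All 5 edges of G1 map to edges of G2, and |E(G1)| = |E(G2)| = 5, so φ is a bijection on edges as well as vertices. Hence G1 ≅ G2.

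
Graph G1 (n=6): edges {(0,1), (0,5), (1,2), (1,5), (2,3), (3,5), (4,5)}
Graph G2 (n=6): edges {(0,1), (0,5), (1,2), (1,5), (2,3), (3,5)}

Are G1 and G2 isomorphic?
No, not isomorphic

The graphs are NOT isomorphic.

Counting edges: G1 has 7 edge(s); G2 has 6 edge(s).
Edge count is an isomorphism invariant (a bijection on vertices induces a bijection on edges), so differing edge counts rule out isomorphism.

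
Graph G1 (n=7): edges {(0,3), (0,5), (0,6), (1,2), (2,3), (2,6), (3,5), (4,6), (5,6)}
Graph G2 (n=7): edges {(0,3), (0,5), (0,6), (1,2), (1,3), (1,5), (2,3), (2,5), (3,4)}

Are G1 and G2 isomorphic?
Yes, isomorphic

The graphs are isomorphic.
One valid mapping φ: V(G1) → V(G2): 0→1, 1→6, 2→0, 3→5, 4→4, 5→2, 6→3

Verify φ preserves adjacency — for each edge of G1, its image is an edge of G2:
  (0,3) → (φ(0),φ(3)) = (1,5) ∈ E(G2) ✓
  (0,5) → (φ(0),φ(5)) = (1,2) ∈ E(G2) ✓
  (0,6) → (φ(0),φ(6)) = (1,3) ∈ E(G2) ✓
  (1,2) → (φ(1),φ(2)) = (0,6) ∈ E(G2) ✓
  (2,3) → (φ(2),φ(3)) = (0,5) ∈ E(G2) ✓
  (2,6) → (φ(2),φ(6)) = (0,3) ∈ E(G2) ✓
  (3,5) → (φ(3),φ(5)) = (2,5) ∈ E(G2) ✓
  (4,6) → (φ(4),φ(6)) = (3,4) ∈ E(G2) ✓
  (5,6) → (φ(5),φ(6)) = (2,3) ∈ E(G2) ✓
All 9 edges of G1 map to edges of G2, and |E(G1)| = |E(G2)| = 9, so φ is a bijection on edges as well as vertices. Hence G1 ≅ G2.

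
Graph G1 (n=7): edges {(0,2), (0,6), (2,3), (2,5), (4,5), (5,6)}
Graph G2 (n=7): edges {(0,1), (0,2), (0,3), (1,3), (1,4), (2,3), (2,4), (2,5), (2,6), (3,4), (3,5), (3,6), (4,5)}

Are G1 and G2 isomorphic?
No, not isomorphic

The graphs are NOT isomorphic.

Degrees in G1: deg(0)=2, deg(1)=0, deg(2)=3, deg(3)=1, deg(4)=1, deg(5)=3, deg(6)=2.
Sorted degree sequence of G1: [3, 3, 2, 2, 1, 1, 0].
Degrees in G2: deg(0)=3, deg(1)=3, deg(2)=5, deg(3)=6, deg(4)=4, deg(5)=3, deg(6)=2.
Sorted degree sequence of G2: [6, 5, 4, 3, 3, 3, 2].
The (sorted) degree sequence is an isomorphism invariant, so since G1 and G2 have different degree sequences they cannot be isomorphic.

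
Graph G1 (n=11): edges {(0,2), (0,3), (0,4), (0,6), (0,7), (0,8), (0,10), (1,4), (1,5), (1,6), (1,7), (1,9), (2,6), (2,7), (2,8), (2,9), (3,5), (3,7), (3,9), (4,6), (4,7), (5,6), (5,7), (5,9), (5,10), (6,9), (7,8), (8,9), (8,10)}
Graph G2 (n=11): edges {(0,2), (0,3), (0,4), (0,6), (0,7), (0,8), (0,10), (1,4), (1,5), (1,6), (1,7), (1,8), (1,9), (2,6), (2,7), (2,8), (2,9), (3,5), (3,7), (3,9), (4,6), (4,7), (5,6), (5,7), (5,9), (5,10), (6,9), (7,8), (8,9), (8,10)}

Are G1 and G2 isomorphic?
No, not isomorphic

The graphs are NOT isomorphic.

Counting edges: G1 has 29 edge(s); G2 has 30 edge(s).
Edge count is an isomorphism invariant (a bijection on vertices induces a bijection on edges), so differing edge counts rule out isomorphism.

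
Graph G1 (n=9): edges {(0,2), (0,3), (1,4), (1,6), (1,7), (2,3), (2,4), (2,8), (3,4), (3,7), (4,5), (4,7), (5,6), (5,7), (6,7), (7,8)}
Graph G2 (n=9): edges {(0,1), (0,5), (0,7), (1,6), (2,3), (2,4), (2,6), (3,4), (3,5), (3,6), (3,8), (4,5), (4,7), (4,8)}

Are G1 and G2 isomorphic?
No, not isomorphic

The graphs are NOT isomorphic.

Counting triangles (3-cliques): G1 has 7, G2 has 4.
Triangle count is an isomorphism invariant, so differing triangle counts rule out isomorphism.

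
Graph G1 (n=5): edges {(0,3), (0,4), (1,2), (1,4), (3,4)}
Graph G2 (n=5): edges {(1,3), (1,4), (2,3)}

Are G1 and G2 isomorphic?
No, not isomorphic

The graphs are NOT isomorphic.

Degrees in G1: deg(0)=2, deg(1)=2, deg(2)=1, deg(3)=2, deg(4)=3.
Sorted degree sequence of G1: [3, 2, 2, 2, 1].
Degrees in G2: deg(0)=0, deg(1)=2, deg(2)=1, deg(3)=2, deg(4)=1.
Sorted degree sequence of G2: [2, 2, 1, 1, 0].
The (sorted) degree sequence is an isomorphism invariant, so since G1 and G2 have different degree sequences they cannot be isomorphic.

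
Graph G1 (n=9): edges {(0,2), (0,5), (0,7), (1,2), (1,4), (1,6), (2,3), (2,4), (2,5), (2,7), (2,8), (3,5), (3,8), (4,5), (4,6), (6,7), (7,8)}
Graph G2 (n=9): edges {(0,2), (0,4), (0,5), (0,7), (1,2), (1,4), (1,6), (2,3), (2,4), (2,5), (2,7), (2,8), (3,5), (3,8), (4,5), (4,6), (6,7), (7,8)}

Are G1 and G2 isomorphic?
No, not isomorphic

The graphs are NOT isomorphic.

Counting edges: G1 has 17 edge(s); G2 has 18 edge(s).
Edge count is an isomorphism invariant (a bijection on vertices induces a bijection on edges), so differing edge counts rule out isomorphism.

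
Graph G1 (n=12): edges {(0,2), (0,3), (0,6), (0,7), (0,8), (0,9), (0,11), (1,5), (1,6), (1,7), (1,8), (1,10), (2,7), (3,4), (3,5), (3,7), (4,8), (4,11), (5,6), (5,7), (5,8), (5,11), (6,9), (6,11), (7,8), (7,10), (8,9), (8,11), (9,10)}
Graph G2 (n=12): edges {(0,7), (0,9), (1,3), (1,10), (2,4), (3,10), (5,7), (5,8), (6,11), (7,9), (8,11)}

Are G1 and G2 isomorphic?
No, not isomorphic

The graphs are NOT isomorphic.

Connected components of G1: 1 component(s) with vertex sets [[0, 1, 2, 3, 4, 5, 6, 7, 8, 9, 10, 11]], sizes [12].
Connected components of G2: 3 component(s) with vertex sets [[2, 4], [1, 3, 10], [0, 5, 6, 7, 8, 9, 11]], sizes [2, 3, 7].
The number of connected components (and the multiset of component sizes) is an isomorphism invariant — an isomorphism maps each component of G1 bijectively onto a component of G2. Since G1 has 1 component(s) and G2 has 3, they cannot be isomorphic.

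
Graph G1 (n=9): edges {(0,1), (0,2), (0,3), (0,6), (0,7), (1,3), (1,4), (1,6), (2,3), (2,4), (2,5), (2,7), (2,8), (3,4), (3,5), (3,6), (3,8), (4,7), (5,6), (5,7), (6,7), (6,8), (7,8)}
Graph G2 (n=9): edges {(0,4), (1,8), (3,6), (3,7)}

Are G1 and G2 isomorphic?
No, not isomorphic

The graphs are NOT isomorphic.

Connected components of G1: 1 component(s) with vertex sets [[0, 1, 2, 3, 4, 5, 6, 7, 8]], sizes [9].
Connected components of G2: 5 component(s) with vertex sets [[2], [5], [0, 4], [1, 8], [3, 6, 7]], sizes [1, 1, 2, 2, 3].
The number of connected components (and the multiset of component sizes) is an isomorphism invariant — an isomorphism maps each component of G1 bijectively onto a component of G2. Since G1 has 1 component(s) and G2 has 5, they cannot be isomorphic.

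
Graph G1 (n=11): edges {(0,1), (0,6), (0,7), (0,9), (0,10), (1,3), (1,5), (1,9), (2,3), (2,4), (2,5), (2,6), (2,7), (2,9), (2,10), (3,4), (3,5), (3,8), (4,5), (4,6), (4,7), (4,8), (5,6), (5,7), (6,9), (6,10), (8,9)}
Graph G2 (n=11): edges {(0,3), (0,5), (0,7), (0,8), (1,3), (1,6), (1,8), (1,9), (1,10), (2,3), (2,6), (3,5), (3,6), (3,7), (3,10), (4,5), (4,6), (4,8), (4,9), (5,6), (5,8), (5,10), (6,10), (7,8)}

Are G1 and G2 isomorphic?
No, not isomorphic

The graphs are NOT isomorphic.

Degrees in G1: deg(0)=5, deg(1)=4, deg(2)=7, deg(3)=5, deg(4)=6, deg(5)=6, deg(6)=6, deg(7)=4, deg(8)=3, deg(9)=5, deg(10)=3.
Sorted degree sequence of G1: [7, 6, 6, 6, 5, 5, 5, 4, 4, 3, 3].
Degrees in G2: deg(0)=4, deg(1)=5, deg(2)=2, deg(3)=7, deg(4)=4, deg(5)=6, deg(6)=6, deg(7)=3, deg(8)=5, deg(9)=2, deg(10)=4.
Sorted degree sequence of G2: [7, 6, 6, 5, 5, 4, 4, 4, 3, 2, 2].
The (sorted) degree sequence is an isomorphism invariant, so since G1 and G2 have different degree sequences they cannot be isomorphic.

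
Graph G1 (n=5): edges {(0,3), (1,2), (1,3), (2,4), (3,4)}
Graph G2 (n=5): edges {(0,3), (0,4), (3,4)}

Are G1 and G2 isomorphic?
No, not isomorphic

The graphs are NOT isomorphic.

Counting triangles (3-cliques): G1 has 0, G2 has 1.
Triangle count is an isomorphism invariant, so differing triangle counts rule out isomorphism.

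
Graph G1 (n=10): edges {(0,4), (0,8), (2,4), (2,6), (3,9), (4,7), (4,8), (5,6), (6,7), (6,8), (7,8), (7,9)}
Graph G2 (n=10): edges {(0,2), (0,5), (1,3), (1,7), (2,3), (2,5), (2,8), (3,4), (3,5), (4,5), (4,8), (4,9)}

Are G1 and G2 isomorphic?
Yes, isomorphic

The graphs are isomorphic.
One valid mapping φ: V(G1) → V(G2): 0→0, 1→6, 2→8, 3→7, 4→2, 5→9, 6→4, 7→3, 8→5, 9→1

Verify φ preserves adjacency — for each edge of G1, its image is an edge of G2:
  (0,4) → (φ(0),φ(4)) = (0,2) ∈ E(G2) ✓
  (0,8) → (φ(0),φ(8)) = (0,5) ∈ E(G2) ✓
  (2,4) → (φ(2),φ(4)) = (2,8) ∈ E(G2) ✓
  (2,6) → (φ(2),φ(6)) = (4,8) ∈ E(G2) ✓
  (3,9) → (φ(3),φ(9)) = (1,7) ∈ E(G2) ✓
  (4,7) → (φ(4),φ(7)) = (2,3) ∈ E(G2) ✓
  (4,8) → (φ(4),φ(8)) = (2,5) ∈ E(G2) ✓
  (5,6) → (φ(5),φ(6)) = (4,9) ∈ E(G2) ✓
  (6,7) → (φ(6),φ(7)) = (3,4) ∈ E(G2) ✓
  (6,8) → (φ(6),φ(8)) = (4,5) ∈ E(G2) ✓
  (7,8) → (φ(7),φ(8)) = (3,5) ∈ E(G2) ✓
  (7,9) → (φ(7),φ(9)) = (1,3) ∈ E(G2) ✓
All 12 edges of G1 map to edges of G2, and |E(G1)| = |E(G2)| = 12, so φ is a bijection on edges as well as vertices. Hence G1 ≅ G2.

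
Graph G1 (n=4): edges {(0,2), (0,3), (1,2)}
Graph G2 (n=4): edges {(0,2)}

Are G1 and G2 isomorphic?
No, not isomorphic

The graphs are NOT isomorphic.

Counting edges: G1 has 3 edge(s); G2 has 1 edge(s).
Edge count is an isomorphism invariant (a bijection on vertices induces a bijection on edges), so differing edge counts rule out isomorphism.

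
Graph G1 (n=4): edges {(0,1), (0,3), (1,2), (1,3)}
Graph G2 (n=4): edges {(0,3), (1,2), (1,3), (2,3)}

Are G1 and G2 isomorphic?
Yes, isomorphic

The graphs are isomorphic.
One valid mapping φ: V(G1) → V(G2): 0→1, 1→3, 2→0, 3→2

Verify φ preserves adjacency — for each edge of G1, its image is an edge of G2:
  (0,1) → (φ(0),φ(1)) = (1,3) ∈ E(G2) ✓
  (0,3) → (φ(0),φ(3)) = (1,2) ∈ E(G2) ✓
  (1,2) → (φ(1),φ(2)) = (0,3) ∈ E(G2) ✓
  (1,3) → (φ(1),φ(3)) = (2,3) ∈ E(G2) ✓
All 4 edges of G1 map to edges of G2, and |E(G1)| = |E(G2)| = 4, so φ is a bijection on edges as well as vertices. Hence G1 ≅ G2.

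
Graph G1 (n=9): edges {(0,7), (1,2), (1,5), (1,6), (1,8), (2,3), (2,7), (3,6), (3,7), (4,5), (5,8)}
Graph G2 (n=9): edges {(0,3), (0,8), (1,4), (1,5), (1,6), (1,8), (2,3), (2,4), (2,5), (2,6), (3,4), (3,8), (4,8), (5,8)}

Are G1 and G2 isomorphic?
No, not isomorphic

The graphs are NOT isomorphic.

Counting triangles (3-cliques): G1 has 2, G2 has 5.
Triangle count is an isomorphism invariant, so differing triangle counts rule out isomorphism.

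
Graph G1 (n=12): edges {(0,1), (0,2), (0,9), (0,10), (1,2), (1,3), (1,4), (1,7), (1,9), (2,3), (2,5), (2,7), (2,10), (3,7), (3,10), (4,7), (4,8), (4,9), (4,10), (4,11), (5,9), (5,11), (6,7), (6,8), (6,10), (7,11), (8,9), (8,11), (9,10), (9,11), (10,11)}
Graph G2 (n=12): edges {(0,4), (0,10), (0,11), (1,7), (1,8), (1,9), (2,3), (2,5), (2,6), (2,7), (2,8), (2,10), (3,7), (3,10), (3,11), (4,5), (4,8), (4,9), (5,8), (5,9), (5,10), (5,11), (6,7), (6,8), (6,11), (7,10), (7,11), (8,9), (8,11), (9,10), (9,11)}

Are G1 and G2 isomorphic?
Yes, isomorphic

The graphs are isomorphic.
One valid mapping φ: V(G1) → V(G2): 0→6, 1→2, 2→7, 3→3, 4→5, 5→1, 6→0, 7→10, 8→4, 9→8, 10→11, 11→9

Verify φ preserves adjacency — for each edge of G1, its image is an edge of G2:
  (0,1) → (φ(0),φ(1)) = (2,6) ∈ E(G2) ✓
  (0,2) → (φ(0),φ(2)) = (6,7) ∈ E(G2) ✓
  (0,9) → (φ(0),φ(9)) = (6,8) ∈ E(G2) ✓
  (0,10) → (φ(0),φ(10)) = (6,11) ∈ E(G2) ✓
  (1,2) → (φ(1),φ(2)) = (2,7) ∈ E(G2) ✓
  (1,3) → (φ(1),φ(3)) = (2,3) ∈ E(G2) ✓
  (1,4) → (φ(1),φ(4)) = (2,5) ∈ E(G2) ✓
  (1,7) → (φ(1),φ(7)) = (2,10) ∈ E(G2) ✓
  (1,9) → (φ(1),φ(9)) = (2,8) ∈ E(G2) ✓
  (2,3) → (φ(2),φ(3)) = (3,7) ∈ E(G2) ✓
  (2,5) → (φ(2),φ(5)) = (1,7) ∈ E(G2) ✓
  (2,7) → (φ(2),φ(7)) = (7,10) ∈ E(G2) ✓
  (2,10) → (φ(2),φ(10)) = (7,11) ∈ E(G2) ✓
  (3,7) → (φ(3),φ(7)) = (3,10) ∈ E(G2) ✓
  (3,10) → (φ(3),φ(10)) = (3,11) ∈ E(G2) ✓
  (4,7) → (φ(4),φ(7)) = (5,10) ∈ E(G2) ✓
  (4,8) → (φ(4),φ(8)) = (4,5) ∈ E(G2) ✓
  (4,9) → (φ(4),φ(9)) = (5,8) ∈ E(G2) ✓
  (4,10) → (φ(4),φ(10)) = (5,11) ∈ E(G2) ✓
  (4,11) → (φ(4),φ(11)) = (5,9) ∈ E(G2) ✓
  (5,9) → (φ(5),φ(9)) = (1,8) ∈ E(G2) ✓
  (5,11) → (φ(5),φ(11)) = (1,9) ∈ E(G2) ✓
  (6,7) → (φ(6),φ(7)) = (0,10) ∈ E(G2) ✓
  (6,8) → (φ(6),φ(8)) = (0,4) ∈ E(G2) ✓
  (6,10) → (φ(6),φ(10)) = (0,11) ∈ E(G2) ✓
  (7,11) → (φ(7),φ(11)) = (9,10) ∈ E(G2) ✓
  (8,9) → (φ(8),φ(9)) = (4,8) ∈ E(G2) ✓
  (8,11) → (φ(8),φ(11)) = (4,9) ∈ E(G2) ✓
  (9,10) → (φ(9),φ(10)) = (8,11) ∈ E(G2) ✓
  (9,11) → (φ(9),φ(11)) = (8,9) ∈ E(G2) ✓
  (10,11) → (φ(10),φ(11)) = (9,11) ∈ E(G2) ✓
All 31 edges of G1 map to edges of G2, and |E(G1)| = |E(G2)| = 31, so φ is a bijection on edges as well as vertices. Hence G1 ≅ G2.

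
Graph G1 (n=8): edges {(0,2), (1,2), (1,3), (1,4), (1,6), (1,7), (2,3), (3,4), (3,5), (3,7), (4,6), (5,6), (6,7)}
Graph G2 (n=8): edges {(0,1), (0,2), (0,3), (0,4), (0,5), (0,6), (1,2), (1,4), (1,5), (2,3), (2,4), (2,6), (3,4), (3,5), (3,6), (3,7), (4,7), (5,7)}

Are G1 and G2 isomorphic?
No, not isomorphic

The graphs are NOT isomorphic.

Degrees in G1: deg(0)=1, deg(1)=5, deg(2)=3, deg(3)=5, deg(4)=3, deg(5)=2, deg(6)=4, deg(7)=3.
Sorted degree sequence of G1: [5, 5, 4, 3, 3, 3, 2, 1].
Degrees in G2: deg(0)=6, deg(1)=4, deg(2)=5, deg(3)=6, deg(4)=5, deg(5)=4, deg(6)=3, deg(7)=3.
Sorted degree sequence of G2: [6, 6, 5, 5, 4, 4, 3, 3].
The (sorted) degree sequence is an isomorphism invariant, so since G1 and G2 have different degree sequences they cannot be isomorphic.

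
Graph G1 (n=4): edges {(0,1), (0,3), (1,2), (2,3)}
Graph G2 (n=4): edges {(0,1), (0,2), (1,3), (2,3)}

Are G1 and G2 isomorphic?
Yes, isomorphic

The graphs are isomorphic.
One valid mapping φ: V(G1) → V(G2): 0→1, 1→0, 2→2, 3→3

Verify φ preserves adjacency — for each edge of G1, its image is an edge of G2:
  (0,1) → (φ(0),φ(1)) = (0,1) ∈ E(G2) ✓
  (0,3) → (φ(0),φ(3)) = (1,3) ∈ E(G2) ✓
  (1,2) → (φ(1),φ(2)) = (0,2) ∈ E(G2) ✓
  (2,3) → (φ(2),φ(3)) = (2,3) ∈ E(G2) ✓
All 4 edges of G1 map to edges of G2, and |E(G1)| = |E(G2)| = 4, so φ is a bijection on edges as well as vertices. Hence G1 ≅ G2.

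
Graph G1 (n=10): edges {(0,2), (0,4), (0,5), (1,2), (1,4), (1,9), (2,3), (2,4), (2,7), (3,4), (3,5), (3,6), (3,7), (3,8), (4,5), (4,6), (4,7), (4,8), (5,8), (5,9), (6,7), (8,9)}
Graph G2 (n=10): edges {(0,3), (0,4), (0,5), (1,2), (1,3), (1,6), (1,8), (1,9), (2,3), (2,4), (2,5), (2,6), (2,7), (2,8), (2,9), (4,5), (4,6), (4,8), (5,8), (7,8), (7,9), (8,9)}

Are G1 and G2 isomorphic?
Yes, isomorphic

The graphs are isomorphic.
One valid mapping φ: V(G1) → V(G2): 0→6, 1→3, 2→1, 3→8, 4→2, 5→4, 6→7, 7→9, 8→5, 9→0

Verify φ preserves adjacency — for each edge of G1, its image is an edge of G2:
  (0,2) → (φ(0),φ(2)) = (1,6) ∈ E(G2) ✓
  (0,4) → (φ(0),φ(4)) = (2,6) ∈ E(G2) ✓
  (0,5) → (φ(0),φ(5)) = (4,6) ∈ E(G2) ✓
  (1,2) → (φ(1),φ(2)) = (1,3) ∈ E(G2) ✓
  (1,4) → (φ(1),φ(4)) = (2,3) ∈ E(G2) ✓
  (1,9) → (φ(1),φ(9)) = (0,3) ∈ E(G2) ✓
  (2,3) → (φ(2),φ(3)) = (1,8) ∈ E(G2) ✓
  (2,4) → (φ(2),φ(4)) = (1,2) ∈ E(G2) ✓
  (2,7) → (φ(2),φ(7)) = (1,9) ∈ E(G2) ✓
  (3,4) → (φ(3),φ(4)) = (2,8) ∈ E(G2) ✓
  (3,5) → (φ(3),φ(5)) = (4,8) ∈ E(G2) ✓
  (3,6) → (φ(3),φ(6)) = (7,8) ∈ E(G2) ✓
  (3,7) → (φ(3),φ(7)) = (8,9) ∈ E(G2) ✓
  (3,8) → (φ(3),φ(8)) = (5,8) ∈ E(G2) ✓
  (4,5) → (φ(4),φ(5)) = (2,4) ∈ E(G2) ✓
  (4,6) → (φ(4),φ(6)) = (2,7) ∈ E(G2) ✓
  (4,7) → (φ(4),φ(7)) = (2,9) ∈ E(G2) ✓
  (4,8) → (φ(4),φ(8)) = (2,5) ∈ E(G2) ✓
  (5,8) → (φ(5),φ(8)) = (4,5) ∈ E(G2) ✓
  (5,9) → (φ(5),φ(9)) = (0,4) ∈ E(G2) ✓
  (6,7) → (φ(6),φ(7)) = (7,9) ∈ E(G2) ✓
  (8,9) → (φ(8),φ(9)) = (0,5) ∈ E(G2) ✓
All 22 edges of G1 map to edges of G2, and |E(G1)| = |E(G2)| = 22, so φ is a bijection on edges as well as vertices. Hence G1 ≅ G2.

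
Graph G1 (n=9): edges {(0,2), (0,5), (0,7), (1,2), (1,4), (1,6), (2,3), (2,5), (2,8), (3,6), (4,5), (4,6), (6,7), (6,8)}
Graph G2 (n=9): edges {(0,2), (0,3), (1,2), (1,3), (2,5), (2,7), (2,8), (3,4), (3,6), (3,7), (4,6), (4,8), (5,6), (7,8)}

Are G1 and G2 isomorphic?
Yes, isomorphic

The graphs are isomorphic.
One valid mapping φ: V(G1) → V(G2): 0→6, 1→7, 2→3, 3→0, 4→8, 5→4, 6→2, 7→5, 8→1

Verify φ preserves adjacency — for each edge of G1, its image is an edge of G2:
  (0,2) → (φ(0),φ(2)) = (3,6) ∈ E(G2) ✓
  (0,5) → (φ(0),φ(5)) = (4,6) ∈ E(G2) ✓
  (0,7) → (φ(0),φ(7)) = (5,6) ∈ E(G2) ✓
  (1,2) → (φ(1),φ(2)) = (3,7) ∈ E(G2) ✓
  (1,4) → (φ(1),φ(4)) = (7,8) ∈ E(G2) ✓
  (1,6) → (φ(1),φ(6)) = (2,7) ∈ E(G2) ✓
  (2,3) → (φ(2),φ(3)) = (0,3) ∈ E(G2) ✓
  (2,5) → (φ(2),φ(5)) = (3,4) ∈ E(G2) ✓
  (2,8) → (φ(2),φ(8)) = (1,3) ∈ E(G2) ✓
  (3,6) → (φ(3),φ(6)) = (0,2) ∈ E(G2) ✓
  (4,5) → (φ(4),φ(5)) = (4,8) ∈ E(G2) ✓
  (4,6) → (φ(4),φ(6)) = (2,8) ∈ E(G2) ✓
  (6,7) → (φ(6),φ(7)) = (2,5) ∈ E(G2) ✓
  (6,8) → (φ(6),φ(8)) = (1,2) ∈ E(G2) ✓
All 14 edges of G1 map to edges of G2, and |E(G1)| = |E(G2)| = 14, so φ is a bijection on edges as well as vertices. Hence G1 ≅ G2.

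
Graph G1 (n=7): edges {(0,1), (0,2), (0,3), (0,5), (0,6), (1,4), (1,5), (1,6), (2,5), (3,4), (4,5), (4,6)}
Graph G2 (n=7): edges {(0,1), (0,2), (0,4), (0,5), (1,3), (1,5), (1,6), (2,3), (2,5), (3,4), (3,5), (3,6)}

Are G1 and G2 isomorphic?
Yes, isomorphic

The graphs are isomorphic.
One valid mapping φ: V(G1) → V(G2): 0→3, 1→5, 2→6, 3→4, 4→0, 5→1, 6→2

Verify φ preserves adjacency — for each edge of G1, its image is an edge of G2:
  (0,1) → (φ(0),φ(1)) = (3,5) ∈ E(G2) ✓
  (0,2) → (φ(0),φ(2)) = (3,6) ∈ E(G2) ✓
  (0,3) → (φ(0),φ(3)) = (3,4) ∈ E(G2) ✓
  (0,5) → (φ(0),φ(5)) = (1,3) ∈ E(G2) ✓
  (0,6) → (φ(0),φ(6)) = (2,3) ∈ E(G2) ✓
  (1,4) → (φ(1),φ(4)) = (0,5) ∈ E(G2) ✓
  (1,5) → (φ(1),φ(5)) = (1,5) ∈ E(G2) ✓
  (1,6) → (φ(1),φ(6)) = (2,5) ∈ E(G2) ✓
  (2,5) → (φ(2),φ(5)) = (1,6) ∈ E(G2) ✓
  (3,4) → (φ(3),φ(4)) = (0,4) ∈ E(G2) ✓
  (4,5) → (φ(4),φ(5)) = (0,1) ∈ E(G2) ✓
  (4,6) → (φ(4),φ(6)) = (0,2) ∈ E(G2) ✓
All 12 edges of G1 map to edges of G2, and |E(G1)| = |E(G2)| = 12, so φ is a bijection on edges as well as vertices. Hence G1 ≅ G2.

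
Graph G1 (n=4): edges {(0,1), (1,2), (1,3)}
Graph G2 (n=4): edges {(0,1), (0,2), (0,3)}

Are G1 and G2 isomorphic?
Yes, isomorphic

The graphs are isomorphic.
One valid mapping φ: V(G1) → V(G2): 0→1, 1→0, 2→2, 3→3

Verify φ preserves adjacency — for each edge of G1, its image is an edge of G2:
  (0,1) → (φ(0),φ(1)) = (0,1) ∈ E(G2) ✓
  (1,2) → (φ(1),φ(2)) = (0,2) ∈ E(G2) ✓
  (1,3) → (φ(1),φ(3)) = (0,3) ∈ E(G2) ✓
All 3 edges of G1 map to edges of G2, and |E(G1)| = |E(G2)| = 3, so φ is a bijection on edges as well as vertices. Hence G1 ≅ G2.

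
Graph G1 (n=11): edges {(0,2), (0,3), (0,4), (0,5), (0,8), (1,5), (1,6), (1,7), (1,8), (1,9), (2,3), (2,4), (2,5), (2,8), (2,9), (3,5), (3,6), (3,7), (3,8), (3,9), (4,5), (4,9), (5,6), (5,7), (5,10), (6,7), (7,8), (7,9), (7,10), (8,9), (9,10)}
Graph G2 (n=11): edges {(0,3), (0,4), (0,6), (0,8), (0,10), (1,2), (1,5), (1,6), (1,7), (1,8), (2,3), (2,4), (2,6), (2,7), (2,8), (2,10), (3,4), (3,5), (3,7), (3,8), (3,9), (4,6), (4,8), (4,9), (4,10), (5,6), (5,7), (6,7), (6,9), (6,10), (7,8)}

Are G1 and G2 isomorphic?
Yes, isomorphic

The graphs are isomorphic.
One valid mapping φ: V(G1) → V(G2): 0→1, 1→0, 2→7, 3→2, 4→5, 5→6, 6→10, 7→4, 8→8, 9→3, 10→9

Verify φ preserves adjacency — for each edge of G1, its image is an edge of G2:
  (0,2) → (φ(0),φ(2)) = (1,7) ∈ E(G2) ✓
  (0,3) → (φ(0),φ(3)) = (1,2) ∈ E(G2) ✓
  (0,4) → (φ(0),φ(4)) = (1,5) ∈ E(G2) ✓
  (0,5) → (φ(0),φ(5)) = (1,6) ∈ E(G2) ✓
  (0,8) → (φ(0),φ(8)) = (1,8) ∈ E(G2) ✓
  (1,5) → (φ(1),φ(5)) = (0,6) ∈ E(G2) ✓
  (1,6) → (φ(1),φ(6)) = (0,10) ∈ E(G2) ✓
  (1,7) → (φ(1),φ(7)) = (0,4) ∈ E(G2) ✓
  (1,8) → (φ(1),φ(8)) = (0,8) ∈ E(G2) ✓
  (1,9) → (φ(1),φ(9)) = (0,3) ∈ E(G2) ✓
  (2,3) → (φ(2),φ(3)) = (2,7) ∈ E(G2) ✓
  (2,4) → (φ(2),φ(4)) = (5,7) ∈ E(G2) ✓
  (2,5) → (φ(2),φ(5)) = (6,7) ∈ E(G2) ✓
  (2,8) → (φ(2),φ(8)) = (7,8) ∈ E(G2) ✓
  (2,9) → (φ(2),φ(9)) = (3,7) ∈ E(G2) ✓
  (3,5) → (φ(3),φ(5)) = (2,6) ∈ E(G2) ✓
  (3,6) → (φ(3),φ(6)) = (2,10) ∈ E(G2) ✓
  (3,7) → (φ(3),φ(7)) = (2,4) ∈ E(G2) ✓
  (3,8) → (φ(3),φ(8)) = (2,8) ∈ E(G2) ✓
  (3,9) → (φ(3),φ(9)) = (2,3) ∈ E(G2) ✓
  (4,5) → (φ(4),φ(5)) = (5,6) ∈ E(G2) ✓
  (4,9) → (φ(4),φ(9)) = (3,5) ∈ E(G2) ✓
  (5,6) → (φ(5),φ(6)) = (6,10) ∈ E(G2) ✓
  (5,7) → (φ(5),φ(7)) = (4,6) ∈ E(G2) ✓
  (5,10) → (φ(5),φ(10)) = (6,9) ∈ E(G2) ✓
  (6,7) → (φ(6),φ(7)) = (4,10) ∈ E(G2) ✓
  (7,8) → (φ(7),φ(8)) = (4,8) ∈ E(G2) ✓
  (7,9) → (φ(7),φ(9)) = (3,4) ∈ E(G2) ✓
  (7,10) → (φ(7),φ(10)) = (4,9) ∈ E(G2) ✓
  (8,9) → (φ(8),φ(9)) = (3,8) ∈ E(G2) ✓
  (9,10) → (φ(9),φ(10)) = (3,9) ∈ E(G2) ✓
All 31 edges of G1 map to edges of G2, and |E(G1)| = |E(G2)| = 31, so φ is a bijection on edges as well as vertices. Hence G1 ≅ G2.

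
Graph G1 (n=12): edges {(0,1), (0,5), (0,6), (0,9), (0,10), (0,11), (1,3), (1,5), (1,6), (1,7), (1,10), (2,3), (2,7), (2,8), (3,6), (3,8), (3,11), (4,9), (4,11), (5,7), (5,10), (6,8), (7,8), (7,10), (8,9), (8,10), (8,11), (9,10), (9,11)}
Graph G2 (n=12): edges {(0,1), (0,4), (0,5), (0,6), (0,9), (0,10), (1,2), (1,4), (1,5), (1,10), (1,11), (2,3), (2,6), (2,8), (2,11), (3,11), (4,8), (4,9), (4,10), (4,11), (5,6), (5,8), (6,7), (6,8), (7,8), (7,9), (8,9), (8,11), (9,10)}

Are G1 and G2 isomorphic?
Yes, isomorphic

The graphs are isomorphic.
One valid mapping φ: V(G1) → V(G2): 0→1, 1→0, 2→7, 3→6, 4→3, 5→10, 6→5, 7→9, 8→8, 9→11, 10→4, 11→2

Verify φ preserves adjacency — for each edge of G1, its image is an edge of G2:
  (0,1) → (φ(0),φ(1)) = (0,1) ∈ E(G2) ✓
  (0,5) → (φ(0),φ(5)) = (1,10) ∈ E(G2) ✓
  (0,6) → (φ(0),φ(6)) = (1,5) ∈ E(G2) ✓
  (0,9) → (φ(0),φ(9)) = (1,11) ∈ E(G2) ✓
  (0,10) → (φ(0),φ(10)) = (1,4) ∈ E(G2) ✓
  (0,11) → (φ(0),φ(11)) = (1,2) ∈ E(G2) ✓
  (1,3) → (φ(1),φ(3)) = (0,6) ∈ E(G2) ✓
  (1,5) → (φ(1),φ(5)) = (0,10) ∈ E(G2) ✓
  (1,6) → (φ(1),φ(6)) = (0,5) ∈ E(G2) ✓
  (1,7) → (φ(1),φ(7)) = (0,9) ∈ E(G2) ✓
  (1,10) → (φ(1),φ(10)) = (0,4) ∈ E(G2) ✓
  (2,3) → (φ(2),φ(3)) = (6,7) ∈ E(G2) ✓
  (2,7) → (φ(2),φ(7)) = (7,9) ∈ E(G2) ✓
  (2,8) → (φ(2),φ(8)) = (7,8) ∈ E(G2) ✓
  (3,6) → (φ(3),φ(6)) = (5,6) ∈ E(G2) ✓
  (3,8) → (φ(3),φ(8)) = (6,8) ∈ E(G2) ✓
  (3,11) → (φ(3),φ(11)) = (2,6) ∈ E(G2) ✓
  (4,9) → (φ(4),φ(9)) = (3,11) ∈ E(G2) ✓
  (4,11) → (φ(4),φ(11)) = (2,3) ∈ E(G2) ✓
  (5,7) → (φ(5),φ(7)) = (9,10) ∈ E(G2) ✓
  (5,10) → (φ(5),φ(10)) = (4,10) ∈ E(G2) ✓
  (6,8) → (φ(6),φ(8)) = (5,8) ∈ E(G2) ✓
  (7,8) → (φ(7),φ(8)) = (8,9) ∈ E(G2) ✓
  (7,10) → (φ(7),φ(10)) = (4,9) ∈ E(G2) ✓
  (8,9) → (φ(8),φ(9)) = (8,11) ∈ E(G2) ✓
  (8,10) → (φ(8),φ(10)) = (4,8) ∈ E(G2) ✓
  (8,11) → (φ(8),φ(11)) = (2,8) ∈ E(G2) ✓
  (9,10) → (φ(9),φ(10)) = (4,11) ∈ E(G2) ✓
  (9,11) → (φ(9),φ(11)) = (2,11) ∈ E(G2) ✓
All 29 edges of G1 map to edges of G2, and |E(G1)| = |E(G2)| = 29, so φ is a bijection on edges as well as vertices. Hence G1 ≅ G2.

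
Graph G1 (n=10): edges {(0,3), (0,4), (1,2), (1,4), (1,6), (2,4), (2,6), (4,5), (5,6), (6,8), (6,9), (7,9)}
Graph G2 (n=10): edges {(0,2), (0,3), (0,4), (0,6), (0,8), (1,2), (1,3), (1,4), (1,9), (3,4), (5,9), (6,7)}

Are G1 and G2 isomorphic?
Yes, isomorphic

The graphs are isomorphic.
One valid mapping φ: V(G1) → V(G2): 0→9, 1→4, 2→3, 3→5, 4→1, 5→2, 6→0, 7→7, 8→8, 9→6

Verify φ preserves adjacency — for each edge of G1, its image is an edge of G2:
  (0,3) → (φ(0),φ(3)) = (5,9) ∈ E(G2) ✓
  (0,4) → (φ(0),φ(4)) = (1,9) ∈ E(G2) ✓
  (1,2) → (φ(1),φ(2)) = (3,4) ∈ E(G2) ✓
  (1,4) → (φ(1),φ(4)) = (1,4) ∈ E(G2) ✓
  (1,6) → (φ(1),φ(6)) = (0,4) ∈ E(G2) ✓
  (2,4) → (φ(2),φ(4)) = (1,3) ∈ E(G2) ✓
  (2,6) → (φ(2),φ(6)) = (0,3) ∈ E(G2) ✓
  (4,5) → (φ(4),φ(5)) = (1,2) ∈ E(G2) ✓
  (5,6) → (φ(5),φ(6)) = (0,2) ∈ E(G2) ✓
  (6,8) → (φ(6),φ(8)) = (0,8) ∈ E(G2) ✓
  (6,9) → (φ(6),φ(9)) = (0,6) ∈ E(G2) ✓
  (7,9) → (φ(7),φ(9)) = (6,7) ∈ E(G2) ✓
All 12 edges of G1 map to edges of G2, and |E(G1)| = |E(G2)| = 12, so φ is a bijection on edges as well as vertices. Hence G1 ≅ G2.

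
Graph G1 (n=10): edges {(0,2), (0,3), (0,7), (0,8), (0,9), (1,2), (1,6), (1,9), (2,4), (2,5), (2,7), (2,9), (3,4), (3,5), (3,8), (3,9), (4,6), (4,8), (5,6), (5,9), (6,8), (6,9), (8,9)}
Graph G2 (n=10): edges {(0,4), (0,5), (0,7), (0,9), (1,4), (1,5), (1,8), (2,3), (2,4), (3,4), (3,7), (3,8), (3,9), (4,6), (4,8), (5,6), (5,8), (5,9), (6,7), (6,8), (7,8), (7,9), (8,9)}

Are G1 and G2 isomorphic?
Yes, isomorphic

The graphs are isomorphic.
One valid mapping φ: V(G1) → V(G2): 0→3, 1→1, 2→4, 3→7, 4→0, 5→6, 6→5, 7→2, 8→9, 9→8

Verify φ preserves adjacency — for each edge of G1, its image is an edge of G2:
  (0,2) → (φ(0),φ(2)) = (3,4) ∈ E(G2) ✓
  (0,3) → (φ(0),φ(3)) = (3,7) ∈ E(G2) ✓
  (0,7) → (φ(0),φ(7)) = (2,3) ∈ E(G2) ✓
  (0,8) → (φ(0),φ(8)) = (3,9) ∈ E(G2) ✓
  (0,9) → (φ(0),φ(9)) = (3,8) ∈ E(G2) ✓
  (1,2) → (φ(1),φ(2)) = (1,4) ∈ E(G2) ✓
  (1,6) → (φ(1),φ(6)) = (1,5) ∈ E(G2) ✓
  (1,9) → (φ(1),φ(9)) = (1,8) ∈ E(G2) ✓
  (2,4) → (φ(2),φ(4)) = (0,4) ∈ E(G2) ✓
  (2,5) → (φ(2),φ(5)) = (4,6) ∈ E(G2) ✓
  (2,7) → (φ(2),φ(7)) = (2,4) ∈ E(G2) ✓
  (2,9) → (φ(2),φ(9)) = (4,8) ∈ E(G2) ✓
  (3,4) → (φ(3),φ(4)) = (0,7) ∈ E(G2) ✓
  (3,5) → (φ(3),φ(5)) = (6,7) ∈ E(G2) ✓
  (3,8) → (φ(3),φ(8)) = (7,9) ∈ E(G2) ✓
  (3,9) → (φ(3),φ(9)) = (7,8) ∈ E(G2) ✓
  (4,6) → (φ(4),φ(6)) = (0,5) ∈ E(G2) ✓
  (4,8) → (φ(4),φ(8)) = (0,9) ∈ E(G2) ✓
  (5,6) → (φ(5),φ(6)) = (5,6) ∈ E(G2) ✓
  (5,9) → (φ(5),φ(9)) = (6,8) ∈ E(G2) ✓
  (6,8) → (φ(6),φ(8)) = (5,9) ∈ E(G2) ✓
  (6,9) → (φ(6),φ(9)) = (5,8) ∈ E(G2) ✓
  (8,9) → (φ(8),φ(9)) = (8,9) ∈ E(G2) ✓
All 23 edges of G1 map to edges of G2, and |E(G1)| = |E(G2)| = 23, so φ is a bijection on edges as well as vertices. Hence G1 ≅ G2.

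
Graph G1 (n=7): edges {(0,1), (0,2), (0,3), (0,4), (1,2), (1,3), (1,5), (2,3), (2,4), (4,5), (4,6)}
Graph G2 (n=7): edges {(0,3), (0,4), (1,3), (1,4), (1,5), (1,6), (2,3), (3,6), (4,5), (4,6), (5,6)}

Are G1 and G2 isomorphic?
Yes, isomorphic

The graphs are isomorphic.
One valid mapping φ: V(G1) → V(G2): 0→6, 1→4, 2→1, 3→5, 4→3, 5→0, 6→2

Verify φ preserves adjacency — for each edge of G1, its image is an edge of G2:
  (0,1) → (φ(0),φ(1)) = (4,6) ∈ E(G2) ✓
  (0,2) → (φ(0),φ(2)) = (1,6) ∈ E(G2) ✓
  (0,3) → (φ(0),φ(3)) = (5,6) ∈ E(G2) ✓
  (0,4) → (φ(0),φ(4)) = (3,6) ∈ E(G2) ✓
  (1,2) → (φ(1),φ(2)) = (1,4) ∈ E(G2) ✓
  (1,3) → (φ(1),φ(3)) = (4,5) ∈ E(G2) ✓
  (1,5) → (φ(1),φ(5)) = (0,4) ∈ E(G2) ✓
  (2,3) → (φ(2),φ(3)) = (1,5) ∈ E(G2) ✓
  (2,4) → (φ(2),φ(4)) = (1,3) ∈ E(G2) ✓
  (4,5) → (φ(4),φ(5)) = (0,3) ∈ E(G2) ✓
  (4,6) → (φ(4),φ(6)) = (2,3) ∈ E(G2) ✓
All 11 edges of G1 map to edges of G2, and |E(G1)| = |E(G2)| = 11, so φ is a bijection on edges as well as vertices. Hence G1 ≅ G2.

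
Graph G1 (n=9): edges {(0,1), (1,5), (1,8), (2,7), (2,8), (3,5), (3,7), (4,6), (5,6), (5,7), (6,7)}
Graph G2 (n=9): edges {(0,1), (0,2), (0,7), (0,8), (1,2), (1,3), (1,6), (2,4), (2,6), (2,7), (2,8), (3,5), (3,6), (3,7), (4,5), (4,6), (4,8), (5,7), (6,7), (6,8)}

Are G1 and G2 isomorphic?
No, not isomorphic

The graphs are NOT isomorphic.

Counting triangles (3-cliques): G1 has 2, G2 has 12.
Triangle count is an isomorphism invariant, so differing triangle counts rule out isomorphism.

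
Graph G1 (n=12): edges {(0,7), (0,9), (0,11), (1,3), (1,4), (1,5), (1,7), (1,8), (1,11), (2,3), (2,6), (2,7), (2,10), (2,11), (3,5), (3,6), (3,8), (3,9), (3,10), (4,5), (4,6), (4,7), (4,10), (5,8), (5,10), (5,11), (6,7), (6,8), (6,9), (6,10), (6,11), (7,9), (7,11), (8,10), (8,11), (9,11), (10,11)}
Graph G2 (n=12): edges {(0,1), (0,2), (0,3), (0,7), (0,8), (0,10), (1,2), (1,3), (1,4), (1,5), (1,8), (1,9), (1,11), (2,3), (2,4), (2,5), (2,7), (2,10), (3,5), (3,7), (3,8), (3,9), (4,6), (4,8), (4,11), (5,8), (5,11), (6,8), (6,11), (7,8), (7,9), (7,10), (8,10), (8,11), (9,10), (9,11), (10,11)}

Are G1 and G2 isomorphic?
Yes, isomorphic

The graphs are isomorphic.
One valid mapping φ: V(G1) → V(G2): 0→6, 1→10, 2→5, 3→2, 4→9, 5→7, 6→1, 7→11, 8→0, 9→4, 10→3, 11→8

Verify φ preserves adjacency — for each edge of G1, its image is an edge of G2:
  (0,7) → (φ(0),φ(7)) = (6,11) ∈ E(G2) ✓
  (0,9) → (φ(0),φ(9)) = (4,6) ∈ E(G2) ✓
  (0,11) → (φ(0),φ(11)) = (6,8) ∈ E(G2) ✓
  (1,3) → (φ(1),φ(3)) = (2,10) ∈ E(G2) ✓
  (1,4) → (φ(1),φ(4)) = (9,10) ∈ E(G2) ✓
  (1,5) → (φ(1),φ(5)) = (7,10) ∈ E(G2) ✓
  (1,7) → (φ(1),φ(7)) = (10,11) ∈ E(G2) ✓
  (1,8) → (φ(1),φ(8)) = (0,10) ∈ E(G2) ✓
  (1,11) → (φ(1),φ(11)) = (8,10) ∈ E(G2) ✓
  (2,3) → (φ(2),φ(3)) = (2,5) ∈ E(G2) ✓
  (2,6) → (φ(2),φ(6)) = (1,5) ∈ E(G2) ✓
  (2,7) → (φ(2),φ(7)) = (5,11) ∈ E(G2) ✓
  (2,10) → (φ(2),φ(10)) = (3,5) ∈ E(G2) ✓
  (2,11) → (φ(2),φ(11)) = (5,8) ∈ E(G2) ✓
  (3,5) → (φ(3),φ(5)) = (2,7) ∈ E(G2) ✓
  (3,6) → (φ(3),φ(6)) = (1,2) ∈ E(G2) ✓
  (3,8) → (φ(3),φ(8)) = (0,2) ∈ E(G2) ✓
  (3,9) → (φ(3),φ(9)) = (2,4) ∈ E(G2) ✓
  (3,10) → (φ(3),φ(10)) = (2,3) ∈ E(G2) ✓
  (4,5) → (φ(4),φ(5)) = (7,9) ∈ E(G2) ✓
  (4,6) → (φ(4),φ(6)) = (1,9) ∈ E(G2) ✓
  (4,7) → (φ(4),φ(7)) = (9,11) ∈ E(G2) ✓
  (4,10) → (φ(4),φ(10)) = (3,9) ∈ E(G2) ✓
  (5,8) → (φ(5),φ(8)) = (0,7) ∈ E(G2) ✓
  (5,10) → (φ(5),φ(10)) = (3,7) ∈ E(G2) ✓
  (5,11) → (φ(5),φ(11)) = (7,8) ∈ E(G2) ✓
  (6,7) → (φ(6),φ(7)) = (1,11) ∈ E(G2) ✓
  (6,8) → (φ(6),φ(8)) = (0,1) ∈ E(G2) ✓
  (6,9) → (φ(6),φ(9)) = (1,4) ∈ E(G2) ✓
  (6,10) → (φ(6),φ(10)) = (1,3) ∈ E(G2) ✓
  (6,11) → (φ(6),φ(11)) = (1,8) ∈ E(G2) ✓
  (7,9) → (φ(7),φ(9)) = (4,11) ∈ E(G2) ✓
  (7,11) → (φ(7),φ(11)) = (8,11) ∈ E(G2) ✓
  (8,10) → (φ(8),φ(10)) = (0,3) ∈ E(G2) ✓
  (8,11) → (φ(8),φ(11)) = (0,8) ∈ E(G2) ✓
  (9,11) → (φ(9),φ(11)) = (4,8) ∈ E(G2) ✓
  (10,11) → (φ(10),φ(11)) = (3,8) ∈ E(G2) ✓
All 37 edges of G1 map to edges of G2, and |E(G1)| = |E(G2)| = 37, so φ is a bijection on edges as well as vertices. Hence G1 ≅ G2.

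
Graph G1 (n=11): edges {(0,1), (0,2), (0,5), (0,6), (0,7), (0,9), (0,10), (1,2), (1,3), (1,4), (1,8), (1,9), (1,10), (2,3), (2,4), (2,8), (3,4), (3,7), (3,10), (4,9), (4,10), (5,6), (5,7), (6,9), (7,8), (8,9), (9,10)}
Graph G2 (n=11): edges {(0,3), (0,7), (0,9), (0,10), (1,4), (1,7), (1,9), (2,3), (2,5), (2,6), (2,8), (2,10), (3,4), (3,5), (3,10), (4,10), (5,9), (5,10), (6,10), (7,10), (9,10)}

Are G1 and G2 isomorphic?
No, not isomorphic

The graphs are NOT isomorphic.

Degrees in G1: deg(0)=7, deg(1)=7, deg(2)=5, deg(3)=5, deg(4)=5, deg(5)=3, deg(6)=3, deg(7)=4, deg(8)=4, deg(9)=6, deg(10)=5.
Sorted degree sequence of G1: [7, 7, 6, 5, 5, 5, 5, 4, 4, 3, 3].
Degrees in G2: deg(0)=4, deg(1)=3, deg(2)=5, deg(3)=5, deg(4)=3, deg(5)=4, deg(6)=2, deg(7)=3, deg(8)=1, deg(9)=4, deg(10)=8.
Sorted degree sequence of G2: [8, 5, 5, 4, 4, 4, 3, 3, 3, 2, 1].
The (sorted) degree sequence is an isomorphism invariant, so since G1 and G2 have different degree sequences they cannot be isomorphic.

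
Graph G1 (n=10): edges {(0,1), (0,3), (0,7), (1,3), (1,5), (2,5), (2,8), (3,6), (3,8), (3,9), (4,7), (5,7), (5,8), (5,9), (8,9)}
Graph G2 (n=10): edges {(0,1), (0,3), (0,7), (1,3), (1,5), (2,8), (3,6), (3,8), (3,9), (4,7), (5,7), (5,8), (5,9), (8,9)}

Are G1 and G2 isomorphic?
No, not isomorphic

The graphs are NOT isomorphic.

Counting edges: G1 has 15 edge(s); G2 has 14 edge(s).
Edge count is an isomorphism invariant (a bijection on vertices induces a bijection on edges), so differing edge counts rule out isomorphism.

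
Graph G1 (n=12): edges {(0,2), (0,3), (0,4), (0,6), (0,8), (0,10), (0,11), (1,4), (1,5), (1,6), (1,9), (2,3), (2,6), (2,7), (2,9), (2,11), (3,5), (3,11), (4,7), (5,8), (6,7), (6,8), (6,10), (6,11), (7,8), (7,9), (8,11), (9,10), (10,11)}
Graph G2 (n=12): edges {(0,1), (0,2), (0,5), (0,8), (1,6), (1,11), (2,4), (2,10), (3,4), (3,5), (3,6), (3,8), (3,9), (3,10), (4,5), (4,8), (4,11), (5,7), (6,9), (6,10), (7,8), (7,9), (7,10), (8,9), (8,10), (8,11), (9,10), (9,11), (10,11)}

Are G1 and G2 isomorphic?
Yes, isomorphic

The graphs are isomorphic.
One valid mapping φ: V(G1) → V(G2): 0→10, 1→0, 2→3, 3→6, 4→2, 5→1, 6→8, 7→4, 8→11, 9→5, 10→7, 11→9

Verify φ preserves adjacency — for each edge of G1, its image is an edge of G2:
  (0,2) → (φ(0),φ(2)) = (3,10) ∈ E(G2) ✓
  (0,3) → (φ(0),φ(3)) = (6,10) ∈ E(G2) ✓
  (0,4) → (φ(0),φ(4)) = (2,10) ∈ E(G2) ✓
  (0,6) → (φ(0),φ(6)) = (8,10) ∈ E(G2) ✓
  (0,8) → (φ(0),φ(8)) = (10,11) ∈ E(G2) ✓
  (0,10) → (φ(0),φ(10)) = (7,10) ∈ E(G2) ✓
  (0,11) → (φ(0),φ(11)) = (9,10) ∈ E(G2) ✓
  (1,4) → (φ(1),φ(4)) = (0,2) ∈ E(G2) ✓
  (1,5) → (φ(1),φ(5)) = (0,1) ∈ E(G2) ✓
  (1,6) → (φ(1),φ(6)) = (0,8) ∈ E(G2) ✓
  (1,9) → (φ(1),φ(9)) = (0,5) ∈ E(G2) ✓
  (2,3) → (φ(2),φ(3)) = (3,6) ∈ E(G2) ✓
  (2,6) → (φ(2),φ(6)) = (3,8) ∈ E(G2) ✓
  (2,7) → (φ(2),φ(7)) = (3,4) ∈ E(G2) ✓
  (2,9) → (φ(2),φ(9)) = (3,5) ∈ E(G2) ✓
  (2,11) → (φ(2),φ(11)) = (3,9) ∈ E(G2) ✓
  (3,5) → (φ(3),φ(5)) = (1,6) ∈ E(G2) ✓
  (3,11) → (φ(3),φ(11)) = (6,9) ∈ E(G2) ✓
  (4,7) → (φ(4),φ(7)) = (2,4) ∈ E(G2) ✓
  (5,8) → (φ(5),φ(8)) = (1,11) ∈ E(G2) ✓
  (6,7) → (φ(6),φ(7)) = (4,8) ∈ E(G2) ✓
  (6,8) → (φ(6),φ(8)) = (8,11) ∈ E(G2) ✓
  (6,10) → (φ(6),φ(10)) = (7,8) ∈ E(G2) ✓
  (6,11) → (φ(6),φ(11)) = (8,9) ∈ E(G2) ✓
  (7,8) → (φ(7),φ(8)) = (4,11) ∈ E(G2) ✓
  (7,9) → (φ(7),φ(9)) = (4,5) ∈ E(G2) ✓
  (8,11) → (φ(8),φ(11)) = (9,11) ∈ E(G2) ✓
  (9,10) → (φ(9),φ(10)) = (5,7) ∈ E(G2) ✓
  (10,11) → (φ(10),φ(11)) = (7,9) ∈ E(G2) ✓
All 29 edges of G1 map to edges of G2, and |E(G1)| = |E(G2)| = 29, so φ is a bijection on edges as well as vertices. Hence G1 ≅ G2.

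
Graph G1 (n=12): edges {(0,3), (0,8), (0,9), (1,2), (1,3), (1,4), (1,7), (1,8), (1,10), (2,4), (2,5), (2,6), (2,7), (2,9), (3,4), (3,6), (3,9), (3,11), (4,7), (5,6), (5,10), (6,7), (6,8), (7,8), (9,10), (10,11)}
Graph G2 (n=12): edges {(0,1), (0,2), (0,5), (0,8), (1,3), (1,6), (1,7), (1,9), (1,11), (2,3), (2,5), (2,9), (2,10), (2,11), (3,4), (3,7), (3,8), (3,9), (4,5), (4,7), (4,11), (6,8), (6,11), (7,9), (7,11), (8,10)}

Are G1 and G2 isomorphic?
Yes, isomorphic

The graphs are isomorphic.
One valid mapping φ: V(G1) → V(G2): 0→5, 1→3, 2→1, 3→2, 4→9, 5→6, 6→11, 7→7, 8→4, 9→0, 10→8, 11→10

Verify φ preserves adjacency — for each edge of G1, its image is an edge of G2:
  (0,3) → (φ(0),φ(3)) = (2,5) ∈ E(G2) ✓
  (0,8) → (φ(0),φ(8)) = (4,5) ∈ E(G2) ✓
  (0,9) → (φ(0),φ(9)) = (0,5) ∈ E(G2) ✓
  (1,2) → (φ(1),φ(2)) = (1,3) ∈ E(G2) ✓
  (1,3) → (φ(1),φ(3)) = (2,3) ∈ E(G2) ✓
  (1,4) → (φ(1),φ(4)) = (3,9) ∈ E(G2) ✓
  (1,7) → (φ(1),φ(7)) = (3,7) ∈ E(G2) ✓
  (1,8) → (φ(1),φ(8)) = (3,4) ∈ E(G2) ✓
  (1,10) → (φ(1),φ(10)) = (3,8) ∈ E(G2) ✓
  (2,4) → (φ(2),φ(4)) = (1,9) ∈ E(G2) ✓
  (2,5) → (φ(2),φ(5)) = (1,6) ∈ E(G2) ✓
  (2,6) → (φ(2),φ(6)) = (1,11) ∈ E(G2) ✓
  (2,7) → (φ(2),φ(7)) = (1,7) ∈ E(G2) ✓
  (2,9) → (φ(2),φ(9)) = (0,1) ∈ E(G2) ✓
  (3,4) → (φ(3),φ(4)) = (2,9) ∈ E(G2) ✓
  (3,6) → (φ(3),φ(6)) = (2,11) ∈ E(G2) ✓
  (3,9) → (φ(3),φ(9)) = (0,2) ∈ E(G2) ✓
  (3,11) → (φ(3),φ(11)) = (2,10) ∈ E(G2) ✓
  (4,7) → (φ(4),φ(7)) = (7,9) ∈ E(G2) ✓
  (5,6) → (φ(5),φ(6)) = (6,11) ∈ E(G2) ✓
  (5,10) → (φ(5),φ(10)) = (6,8) ∈ E(G2) ✓
  (6,7) → (φ(6),φ(7)) = (7,11) ∈ E(G2) ✓
  (6,8) → (φ(6),φ(8)) = (4,11) ∈ E(G2) ✓
  (7,8) → (φ(7),φ(8)) = (4,7) ∈ E(G2) ✓
  (9,10) → (φ(9),φ(10)) = (0,8) ∈ E(G2) ✓
  (10,11) → (φ(10),φ(11)) = (8,10) ∈ E(G2) ✓
All 26 edges of G1 map to edges of G2, and |E(G1)| = |E(G2)| = 26, so φ is a bijection on edges as well as vertices. Hence G1 ≅ G2.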